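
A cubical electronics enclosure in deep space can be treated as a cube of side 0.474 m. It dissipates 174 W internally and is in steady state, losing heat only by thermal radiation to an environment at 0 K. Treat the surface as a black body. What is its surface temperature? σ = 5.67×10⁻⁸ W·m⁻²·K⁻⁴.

T ≈ 218 K

Steady state: internal power = radiated power, P = εσA T⁴.
Radiating area A = 6L² = 1.348 m².
T⁴ = P/(εσA) = 174/(1.0·5.67×10⁻⁸·1.348) = 2.276×10⁹ K⁴.
T = (2.276×10⁹)^(1/4).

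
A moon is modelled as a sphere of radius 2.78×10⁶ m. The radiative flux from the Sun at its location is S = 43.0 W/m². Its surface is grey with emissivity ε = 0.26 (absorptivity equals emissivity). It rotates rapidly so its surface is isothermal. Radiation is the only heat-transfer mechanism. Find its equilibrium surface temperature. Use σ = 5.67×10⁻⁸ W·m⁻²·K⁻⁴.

At equilibrium, absorbed power = emitted power.
Absorbing cross-section = πr² = 2.428×10¹³ m²; emitting surface = 4πr² = 9.712×10¹³ m² (ratio 4).
εS·A_cross = εσ·A_surf·T⁴  ⇒  T⁴ = S/(4σ)   (ε cancels).
T⁴ = 43.0/(4·5.67×10⁻⁸) = 1.896×10⁸ K⁴.
T = (1.896×10⁸)^(1/4).

T ≈ 117 K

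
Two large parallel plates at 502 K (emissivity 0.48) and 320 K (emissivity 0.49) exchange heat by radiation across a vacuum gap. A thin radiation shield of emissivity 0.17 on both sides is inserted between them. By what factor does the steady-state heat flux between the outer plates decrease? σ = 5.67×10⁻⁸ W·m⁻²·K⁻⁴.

factor ≈ 4.45

Without shield: q₀ = σΔ(T⁴)/(1/ε₁+1/ε₂−1) with denominator 3.124.
With shield the two gaps are in series; the resistances add: (1/ε₁+1/ε_s−1)+(1/ε_s+1/ε₂−1) = 6.966+6.923 = 13.89.
Heat-flux ratio q₀/q = 13.89/3.124.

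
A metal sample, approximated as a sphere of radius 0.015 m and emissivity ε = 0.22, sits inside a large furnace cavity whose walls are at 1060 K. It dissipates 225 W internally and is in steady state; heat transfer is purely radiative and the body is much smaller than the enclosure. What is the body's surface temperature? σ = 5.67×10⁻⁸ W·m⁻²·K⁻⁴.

For a small grey body in a large enclosure, net radiated power = εσA(T⁴ − T_w⁴).
Steady state: P = εσA(T⁴ − T_w⁴) with A = 4πr² = 0.002827 m².
T⁴ = P/(εσA) + T_w⁴ = 225/(0.22·5.67×10⁻⁸·0.002827) + (1060)⁴
    = 6.379×10¹² + 1.262×10¹² = 7.642×10¹² K⁴.

T ≈ 1660 K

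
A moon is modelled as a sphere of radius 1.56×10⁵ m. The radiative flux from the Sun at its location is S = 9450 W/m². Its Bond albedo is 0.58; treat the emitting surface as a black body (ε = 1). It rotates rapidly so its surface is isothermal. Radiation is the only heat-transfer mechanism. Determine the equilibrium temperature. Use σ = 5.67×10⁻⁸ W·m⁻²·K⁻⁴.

At equilibrium, absorbed power = emitted power.
Absorbing cross-section = πr² = 7.645×10¹⁰ m²; emitting surface = 4πr² = 3.058×10¹¹ m² (ratio 4).
(1−a)S·A_cross = εσ·A_surf·T⁴  ⇒  T⁴ = (1−a)S/(4σ).
T⁴ = 0.420·9450/(4·5.67×10⁻⁸) = 1.750×10¹⁰ K⁴.
T = (1.750×10¹⁰)^(1/4).

T ≈ 364 K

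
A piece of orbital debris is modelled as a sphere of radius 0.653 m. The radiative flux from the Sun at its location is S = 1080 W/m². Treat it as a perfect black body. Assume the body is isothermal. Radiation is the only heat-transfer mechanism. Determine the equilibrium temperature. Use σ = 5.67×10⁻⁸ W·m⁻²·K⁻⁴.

T ≈ 263 K

At equilibrium, absorbed power = emitted power.
Absorbing cross-section = πr² = 1.340 m²; emitting surface = 4πr² = 5.358 m² (ratio 4).
S·A_cross = εσ·A_surf·T⁴  ⇒  T⁴ = S/(4σ).
T⁴ = 1.00·1080/(4·5.67×10⁻⁸) = 4.762×10⁹ K⁴.
T = (4.762×10⁹)^(1/4).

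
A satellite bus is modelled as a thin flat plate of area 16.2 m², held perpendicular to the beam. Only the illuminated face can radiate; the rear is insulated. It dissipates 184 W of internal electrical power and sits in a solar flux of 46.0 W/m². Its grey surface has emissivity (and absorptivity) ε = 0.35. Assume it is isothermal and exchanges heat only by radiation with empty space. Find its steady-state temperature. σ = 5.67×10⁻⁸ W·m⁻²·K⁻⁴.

T ≈ 193 K

At steady state, absorbed solar power + internal power = radiated power.
Absorbed: α·S·A_cross = 0.35·46.0·16.20 = 260.8 W (cross-section A).
Total input = 260.8 + 184 = 444.8 W.
Radiated: εσ·A_surf·T⁴ with A_surf = A = 16.20 m².
T⁴ = 444.8/(0.35·5.67×10⁻⁸·16.20) = 1.384×10⁹ K⁴.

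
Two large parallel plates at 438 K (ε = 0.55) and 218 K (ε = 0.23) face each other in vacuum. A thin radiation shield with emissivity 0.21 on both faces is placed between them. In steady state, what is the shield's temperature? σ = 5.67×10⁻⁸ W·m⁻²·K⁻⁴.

T_s ≈ 388 K

In steady state the net flux on the hot side equals that on the cold side.
σ(T₁⁴−T_s⁴)/D₁ = σ(T_s⁴−T₂⁴)/D₂, with D₁ = 1/ε₁+1/ε_s−1 = 5.580, D₂ = 1/ε_s+1/ε₂−1 = 8.110.
Solve for T_s⁴: T_s⁴ = (D₂·T₁⁴ + D₁·T₂⁴)/(D₁+D₂) = 2.272×10¹⁰ K⁴.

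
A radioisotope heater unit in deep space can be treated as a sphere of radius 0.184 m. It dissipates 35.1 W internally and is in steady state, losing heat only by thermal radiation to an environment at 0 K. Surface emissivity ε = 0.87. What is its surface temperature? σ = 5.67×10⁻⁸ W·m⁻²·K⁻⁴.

Steady state: internal power = radiated power, P = εσA T⁴.
Radiating area A = 4πr² = 0.4254 m².
T⁴ = P/(εσA) = 35.1/(0.87·5.67×10⁻⁸·0.4254) = 1.672×10⁹ K⁴.
T = (1.672×10⁹)^(1/4).

T ≈ 202 K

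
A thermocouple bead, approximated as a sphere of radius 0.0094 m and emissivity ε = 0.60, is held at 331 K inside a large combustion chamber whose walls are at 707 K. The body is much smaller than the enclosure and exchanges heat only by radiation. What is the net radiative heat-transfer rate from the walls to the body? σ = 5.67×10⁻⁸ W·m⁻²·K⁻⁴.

For a small grey body in a large enclosure: P_net = εσA(T_body⁴ − T_wall⁴).
A = 4πr² = 0.001110 m²; T_body⁴ − T_wall⁴ = 1.200×10¹⁰ − 2.498×10¹¹ = -2.378×10¹¹ K⁴.
|P_net| = 0.60·5.67×10⁻⁸·0.001110·2.378×10¹¹.

P_net ≈ 8.98 W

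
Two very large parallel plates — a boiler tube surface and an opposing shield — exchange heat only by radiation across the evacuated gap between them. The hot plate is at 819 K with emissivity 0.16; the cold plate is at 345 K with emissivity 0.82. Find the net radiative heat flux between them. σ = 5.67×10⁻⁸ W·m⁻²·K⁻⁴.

For two infinite grey parallel plates, q = σ(T₁⁴ − T₂⁴)/(1/ε₁ + 1/ε₂ − 1).
T₁⁴ − T₂⁴ = 4.499×10¹¹ − 1.417×10¹⁰ = 4.358×10¹¹ K⁴.
1/ε₁ + 1/ε₂ − 1 = 6.250 + 1.220 − 1 = 6.470.
q = 5.67×10⁻⁸ × 4.358×10¹¹ / 6.470.

q ≈ 3820 W/m²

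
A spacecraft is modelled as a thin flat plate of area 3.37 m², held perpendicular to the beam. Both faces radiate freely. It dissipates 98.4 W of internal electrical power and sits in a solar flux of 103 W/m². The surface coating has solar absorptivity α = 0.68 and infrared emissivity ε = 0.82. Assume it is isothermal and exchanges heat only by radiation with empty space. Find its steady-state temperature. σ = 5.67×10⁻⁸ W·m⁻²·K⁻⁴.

T ≈ 181 K

At steady state, absorbed solar power + internal power = radiated power.
Absorbed: α·S·A_cross = 0.68·103·3.370 = 236.0 W (cross-section A).
Total input = 236.0 + 98.4 = 334.4 W.
Radiated: εσ·A_surf·T⁴ with A_surf = 2A = 6.740 m².
T⁴ = 334.4/(0.82·5.67×10⁻⁸·6.740) = 1.067×10⁹ K⁴.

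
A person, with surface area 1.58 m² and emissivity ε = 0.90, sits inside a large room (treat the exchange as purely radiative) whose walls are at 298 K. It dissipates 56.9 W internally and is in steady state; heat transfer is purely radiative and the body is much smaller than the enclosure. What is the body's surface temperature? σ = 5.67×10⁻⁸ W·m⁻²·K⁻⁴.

For a small grey body in a large enclosure, net radiated power = εσA(T⁴ − T_w⁴).
Steady state: P = εσA(T⁴ − T_w⁴) with A = 1.58 m².
T⁴ = P/(εσA) + T_w⁴ = 56.9/(0.90·5.67×10⁻⁸·1.580) + (298)⁴
    = 7.057×10⁸ + 7.886×10⁹ = 8.592×10⁹ K⁴.

T ≈ 304 K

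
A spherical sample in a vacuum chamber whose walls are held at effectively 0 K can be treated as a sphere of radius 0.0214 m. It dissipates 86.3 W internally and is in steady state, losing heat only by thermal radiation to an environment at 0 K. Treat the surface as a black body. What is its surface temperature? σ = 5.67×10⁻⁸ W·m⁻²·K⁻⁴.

T ≈ 717 K

Steady state: internal power = radiated power, P = εσA T⁴.
Radiating area A = 4πr² = 0.005755 m².
T⁴ = P/(εσA) = 86.3/(1.0·5.67×10⁻⁸·0.005755) = 2.645×10¹¹ K⁴.
T = (2.645×10¹¹)^(1/4).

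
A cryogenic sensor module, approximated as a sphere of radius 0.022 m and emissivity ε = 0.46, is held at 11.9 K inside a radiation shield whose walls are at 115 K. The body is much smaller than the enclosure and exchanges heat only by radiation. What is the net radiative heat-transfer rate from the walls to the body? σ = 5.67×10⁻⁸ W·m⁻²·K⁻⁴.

For a small grey body in a large enclosure: P_net = εσA(T_body⁴ − T_wall⁴).
A = 4πr² = 0.006082 m²; T_body⁴ − T_wall⁴ = 20050 − 1.749×10⁸ = -1.749×10⁸ K⁴.
|P_net| = 0.46·5.67×10⁻⁸·0.006082·1.749×10⁸.

P_net ≈ 0.0277 W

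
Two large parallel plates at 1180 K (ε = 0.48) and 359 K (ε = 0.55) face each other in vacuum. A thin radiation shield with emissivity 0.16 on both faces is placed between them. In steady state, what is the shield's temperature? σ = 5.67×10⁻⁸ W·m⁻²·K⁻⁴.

T_s ≈ 990 K

In steady state the net flux on the hot side equals that on the cold side.
σ(T₁⁴−T_s⁴)/D₁ = σ(T_s⁴−T₂⁴)/D₂, with D₁ = 1/ε₁+1/ε_s−1 = 7.333, D₂ = 1/ε_s+1/ε₂−1 = 7.068.
Solve for T_s⁴: T_s⁴ = (D₂·T₁⁴ + D₁·T₂⁴)/(D₁+D₂) = 9.600×10¹¹ K⁴.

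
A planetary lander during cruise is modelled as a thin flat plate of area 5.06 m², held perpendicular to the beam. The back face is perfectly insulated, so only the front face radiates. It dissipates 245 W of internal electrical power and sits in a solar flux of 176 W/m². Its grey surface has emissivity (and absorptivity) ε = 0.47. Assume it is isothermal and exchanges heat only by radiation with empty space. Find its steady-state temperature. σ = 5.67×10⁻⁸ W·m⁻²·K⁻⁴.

T ≈ 265 K

At steady state, absorbed solar power + internal power = radiated power.
Absorbed: α·S·A_cross = 0.47·176·5.060 = 418.6 W (cross-section A).
Total input = 418.6 + 245 = 663.6 W.
Radiated: εσ·A_surf·T⁴ with A_surf = A = 5.060 m².
T⁴ = 663.6/(0.47·5.67×10⁻⁸·5.060) = 4.921×10⁹ K⁴.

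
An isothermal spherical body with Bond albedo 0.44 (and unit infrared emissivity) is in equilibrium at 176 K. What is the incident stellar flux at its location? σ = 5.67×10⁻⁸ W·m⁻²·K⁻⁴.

(1−a)S·πr² = σ·4πr²·T⁴ ⇒ S = 4σT⁴/(1−a).
S = 4·5.67×10⁻⁸·9.595×10⁸/0.560.

S ≈ 389 W/m²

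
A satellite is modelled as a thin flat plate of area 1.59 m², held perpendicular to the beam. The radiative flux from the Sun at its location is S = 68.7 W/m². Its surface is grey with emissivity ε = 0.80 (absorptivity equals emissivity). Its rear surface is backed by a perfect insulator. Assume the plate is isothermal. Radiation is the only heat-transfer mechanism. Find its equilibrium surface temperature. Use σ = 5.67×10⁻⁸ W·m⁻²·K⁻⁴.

At equilibrium, absorbed power = emitted power.
Absorbing cross-section = A = 1.590 m²; emitting surface = A = 1.590 m² (ratio 1).
εS·A_cross = εσ·A_surf·T⁴  ⇒  T⁴ = S/(1σ)   (ε cancels).
T⁴ = 68.7/(1·5.67×10⁻⁸) = 1.212×10⁹ K⁴.
T = (1.212×10⁹)^(1/4).

T ≈ 187 K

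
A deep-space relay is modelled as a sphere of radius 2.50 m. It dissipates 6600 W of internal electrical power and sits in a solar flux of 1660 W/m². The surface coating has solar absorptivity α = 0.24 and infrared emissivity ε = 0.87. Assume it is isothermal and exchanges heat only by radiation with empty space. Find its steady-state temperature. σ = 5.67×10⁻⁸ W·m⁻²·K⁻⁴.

T ≈ 247 K

At steady state, absorbed solar power + internal power = radiated power.
Absorbed: α·S·A_cross = 0.24·1660·19.63 = 7823 W (cross-section πr²).
Total input = 7823 + 6600 = 14420 W.
Radiated: εσ·A_surf·T⁴ with A_surf = 4πr² = 78.54 m².
T⁴ = 14420/(0.87·5.67×10⁻⁸·78.54) = 3.723×10⁹ K⁴.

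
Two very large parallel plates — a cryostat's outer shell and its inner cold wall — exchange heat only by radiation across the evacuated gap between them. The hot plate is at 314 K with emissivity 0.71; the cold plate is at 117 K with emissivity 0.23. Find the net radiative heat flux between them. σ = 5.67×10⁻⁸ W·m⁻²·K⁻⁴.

q ≈ 114 W/m²

For two infinite grey parallel plates, q = σ(T₁⁴ − T₂⁴)/(1/ε₁ + 1/ε₂ − 1).
T₁⁴ − T₂⁴ = 9.721×10⁹ − 1.874×10⁸ = 9.534×10⁹ K⁴.
1/ε₁ + 1/ε₂ − 1 = 1.408 + 4.348 − 1 = 4.756.
q = 5.67×10⁻⁸ × 9.534×10⁹ / 4.756.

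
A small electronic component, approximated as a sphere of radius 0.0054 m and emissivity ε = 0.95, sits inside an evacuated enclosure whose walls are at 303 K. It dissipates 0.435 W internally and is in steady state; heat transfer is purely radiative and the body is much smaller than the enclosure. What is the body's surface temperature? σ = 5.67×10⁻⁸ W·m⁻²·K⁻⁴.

T ≈ 418 K

For a small grey body in a large enclosure, net radiated power = εσA(T⁴ − T_w⁴).
Steady state: P = εσA(T⁴ − T_w⁴) with A = 4πr² = 3.664×10⁻⁴ m².
T⁴ = P/(εσA) + T_w⁴ = 0.435/(0.95·5.67×10⁻⁸·3.664×10⁻⁴) + (303)⁴
    = 2.204×10¹⁰ + 8.429×10⁹ = 3.047×10¹⁰ K⁴.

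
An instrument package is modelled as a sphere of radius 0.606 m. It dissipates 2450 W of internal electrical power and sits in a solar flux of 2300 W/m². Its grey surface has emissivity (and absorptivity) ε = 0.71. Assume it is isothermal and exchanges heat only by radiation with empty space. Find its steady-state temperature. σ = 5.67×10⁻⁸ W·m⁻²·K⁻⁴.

At steady state, absorbed solar power + internal power = radiated power.
Absorbed: α·S·A_cross = 0.71·2300·1.154 = 1884 W (cross-section πr²).
Total input = 1884 + 2450 = 4334 W.
Radiated: εσ·A_surf·T⁴ with A_surf = 4πr² = 4.615 m².
T⁴ = 4334/(0.71·5.67×10⁻⁸·4.615) = 2.333×10¹⁰ K⁴.

T ≈ 391 K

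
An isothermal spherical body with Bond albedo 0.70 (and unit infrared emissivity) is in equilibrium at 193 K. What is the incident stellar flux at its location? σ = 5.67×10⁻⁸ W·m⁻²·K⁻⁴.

(1−a)S·πr² = σ·4πr²·T⁴ ⇒ S = 4σT⁴/(1−a).
S = 4·5.67×10⁻⁸·1.387×10⁹/0.300.

S ≈ 1050 W/m²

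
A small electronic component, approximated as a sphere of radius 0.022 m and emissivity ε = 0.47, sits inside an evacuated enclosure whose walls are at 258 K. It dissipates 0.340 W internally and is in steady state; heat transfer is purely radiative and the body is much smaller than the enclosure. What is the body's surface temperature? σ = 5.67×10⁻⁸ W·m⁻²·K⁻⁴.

T ≈ 284 K

For a small grey body in a large enclosure, net radiated power = εσA(T⁴ − T_w⁴).
Steady state: P = εσA(T⁴ − T_w⁴) with A = 4πr² = 0.006082 m².
T⁴ = P/(εσA) + T_w⁴ = 0.340/(0.47·5.67×10⁻⁸·0.006082) + (258)⁴
    = 2.098×10⁹ + 4.431×10⁹ = 6.528×10⁹ K⁴.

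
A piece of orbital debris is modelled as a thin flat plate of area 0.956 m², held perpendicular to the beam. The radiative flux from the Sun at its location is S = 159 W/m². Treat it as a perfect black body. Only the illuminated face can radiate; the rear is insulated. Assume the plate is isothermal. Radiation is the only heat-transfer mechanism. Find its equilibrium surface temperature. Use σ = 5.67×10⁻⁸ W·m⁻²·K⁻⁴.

T ≈ 230 K

At equilibrium, absorbed power = emitted power.
Absorbing cross-section = A = 0.9560 m²; emitting surface = A = 0.9560 m² (ratio 1).
S·A_cross = εσ·A_surf·T⁴  ⇒  T⁴ = S/(1σ).
T⁴ = 1.00·159/(1·5.67×10⁻⁸) = 2.804×10⁹ K⁴.
T = (2.804×10⁹)^(1/4).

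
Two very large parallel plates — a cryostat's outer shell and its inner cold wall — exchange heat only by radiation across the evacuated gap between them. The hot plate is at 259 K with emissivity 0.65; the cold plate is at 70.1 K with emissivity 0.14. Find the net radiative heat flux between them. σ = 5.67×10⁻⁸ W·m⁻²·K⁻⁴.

q ≈ 33.0 W/m²

For two infinite grey parallel plates, q = σ(T₁⁴ − T₂⁴)/(1/ε₁ + 1/ε₂ − 1).
T₁⁴ − T₂⁴ = 4.500×10⁹ − 2.415×10⁷ = 4.476×10⁹ K⁴.
1/ε₁ + 1/ε₂ − 1 = 1.538 + 7.143 − 1 = 7.681.
q = 5.67×10⁻⁸ × 4.476×10⁹ / 7.681.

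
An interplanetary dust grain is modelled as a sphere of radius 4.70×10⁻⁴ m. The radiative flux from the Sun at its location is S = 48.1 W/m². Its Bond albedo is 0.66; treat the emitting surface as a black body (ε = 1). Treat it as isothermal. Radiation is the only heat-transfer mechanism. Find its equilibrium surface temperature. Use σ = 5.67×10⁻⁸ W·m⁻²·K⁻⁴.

T ≈ 92.1 K

At equilibrium, absorbed power = emitted power.
Absorbing cross-section = πr² = 6.940×10⁻⁷ m²; emitting surface = 4πr² = 2.776×10⁻⁶ m² (ratio 4).
(1−a)S·A_cross = εσ·A_surf·T⁴  ⇒  T⁴ = (1−a)S/(4σ).
T⁴ = 0.340·48.1/(4·5.67×10⁻⁸) = 7.211×10⁷ K⁴.
T = (7.211×10⁷)^(1/4).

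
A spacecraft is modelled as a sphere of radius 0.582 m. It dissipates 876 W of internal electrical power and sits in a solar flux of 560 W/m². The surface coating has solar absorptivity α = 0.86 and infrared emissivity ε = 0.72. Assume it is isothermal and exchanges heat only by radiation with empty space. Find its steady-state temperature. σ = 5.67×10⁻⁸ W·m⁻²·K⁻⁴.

At steady state, absorbed solar power + internal power = radiated power.
Absorbed: α·S·A_cross = 0.86·560·1.064 = 512.5 W (cross-section πr²).
Total input = 512.5 + 876 = 1388 W.
Radiated: εσ·A_surf·T⁴ with A_surf = 4πr² = 4.257 m².
T⁴ = 1388/(0.72·5.67×10⁻⁸·4.257) = 7.990×10⁹ K⁴.

T ≈ 299 K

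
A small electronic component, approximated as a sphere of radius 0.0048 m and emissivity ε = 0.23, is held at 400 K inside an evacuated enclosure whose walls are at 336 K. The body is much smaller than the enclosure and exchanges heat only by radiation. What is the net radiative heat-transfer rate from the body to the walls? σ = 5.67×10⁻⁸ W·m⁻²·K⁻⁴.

P_net ≈ 0.0485 W

For a small grey body in a large enclosure: P_net = εσA(T_body⁴ − T_wall⁴).
A = 4πr² = 2.895×10⁻⁴ m²; T_body⁴ − T_wall⁴ = 2.560×10¹⁰ − 1.275×10¹⁰ = 1.285×10¹⁰ K⁴.
|P_net| = 0.23·5.67×10⁻⁸·2.895×10⁻⁴·1.285×10¹⁰.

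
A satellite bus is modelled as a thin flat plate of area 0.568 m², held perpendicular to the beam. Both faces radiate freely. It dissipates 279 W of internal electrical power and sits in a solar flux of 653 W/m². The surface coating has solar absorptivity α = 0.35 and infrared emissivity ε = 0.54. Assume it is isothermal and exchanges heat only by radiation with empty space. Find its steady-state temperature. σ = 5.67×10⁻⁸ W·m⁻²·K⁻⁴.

T ≈ 329 K

At steady state, absorbed solar power + internal power = radiated power.
Absorbed: α·S·A_cross = 0.35·653·0.5680 = 129.8 W (cross-section A).
Total input = 129.8 + 279 = 408.8 W.
Radiated: εσ·A_surf·T⁴ with A_surf = 2A = 1.136 m².
T⁴ = 408.8/(0.54·5.67×10⁻⁸·1.136) = 1.175×10¹⁰ K⁴.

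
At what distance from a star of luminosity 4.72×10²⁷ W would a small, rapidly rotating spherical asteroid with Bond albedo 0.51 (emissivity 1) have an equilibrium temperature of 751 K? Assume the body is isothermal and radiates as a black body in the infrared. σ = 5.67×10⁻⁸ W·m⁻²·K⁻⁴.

For an isothermal black-emitting sphere, (1−a)S·πr² = σ·4πr²·T⁴ ⇒ S = 4σT⁴/(1−a).
S = 4·5.67×10⁻⁸·(751)⁴/0.490 = 1.472×10⁵ W/m².
Flux falls as S = L/(4πd²), so d = √(L/(4πS)) = √(4.72×10²⁷/(4π·1.472×10⁵)).

d ≈ 5.05×10¹⁰ m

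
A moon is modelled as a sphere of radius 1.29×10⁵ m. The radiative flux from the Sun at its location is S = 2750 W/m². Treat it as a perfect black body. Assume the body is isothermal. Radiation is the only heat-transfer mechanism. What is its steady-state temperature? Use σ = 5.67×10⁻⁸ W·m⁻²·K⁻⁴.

T ≈ 332 K

At equilibrium, absorbed power = emitted power.
Absorbing cross-section = πr² = 5.228×10¹⁰ m²; emitting surface = 4πr² = 2.091×10¹¹ m² (ratio 4).
S·A_cross = εσ·A_surf·T⁴  ⇒  T⁴ = S/(4σ).
T⁴ = 1.00·2750/(4·5.67×10⁻⁸) = 1.213×10¹⁰ K⁴.
T = (1.213×10¹⁰)^(1/4).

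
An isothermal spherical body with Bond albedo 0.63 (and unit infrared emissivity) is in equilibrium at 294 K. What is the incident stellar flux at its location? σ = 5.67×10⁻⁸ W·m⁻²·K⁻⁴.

(1−a)S·πr² = σ·4πr²·T⁴ ⇒ S = 4σT⁴/(1−a).
S = 4·5.67×10⁻⁸·7.471×10⁹/0.370.

S ≈ 4580 W/m²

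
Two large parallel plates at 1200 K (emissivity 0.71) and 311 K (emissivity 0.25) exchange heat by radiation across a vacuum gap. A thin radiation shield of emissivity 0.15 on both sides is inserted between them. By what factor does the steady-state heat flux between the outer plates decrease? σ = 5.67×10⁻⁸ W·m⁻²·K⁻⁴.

factor ≈ 3.80

Without shield: q₀ = σΔ(T⁴)/(1/ε₁+1/ε₂−1) with denominator 4.408.
With shield the two gaps are in series; the resistances add: (1/ε₁+1/ε_s−1)+(1/ε_s+1/ε₂−1) = 7.075+9.667 = 16.74.
Heat-flux ratio q₀/q = 16.74/4.408.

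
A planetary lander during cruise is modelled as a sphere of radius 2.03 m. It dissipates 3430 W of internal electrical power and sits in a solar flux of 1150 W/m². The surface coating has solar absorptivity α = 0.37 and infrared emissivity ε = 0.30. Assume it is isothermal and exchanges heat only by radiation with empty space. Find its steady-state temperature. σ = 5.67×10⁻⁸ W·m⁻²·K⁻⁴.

T ≈ 317 K

At steady state, absorbed solar power + internal power = radiated power.
Absorbed: α·S·A_cross = 0.37·1150·12.95 = 5509 W (cross-section πr²).
Total input = 5509 + 3430 = 8939 W.
Radiated: εσ·A_surf·T⁴ with A_surf = 4πr² = 51.78 m².
T⁴ = 8939/(0.30·5.67×10⁻⁸·51.78) = 1.015×10¹⁰ K⁴.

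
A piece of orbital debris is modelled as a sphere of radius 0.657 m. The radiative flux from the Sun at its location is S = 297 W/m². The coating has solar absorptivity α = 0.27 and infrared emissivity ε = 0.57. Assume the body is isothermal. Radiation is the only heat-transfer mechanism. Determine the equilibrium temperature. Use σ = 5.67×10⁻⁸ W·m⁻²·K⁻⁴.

T ≈ 158 K

At equilibrium, absorbed power = emitted power.
Absorbing cross-section = πr² = 1.356 m²; emitting surface = 4πr² = 5.424 m² (ratio 4).
αS·A_cross = εσ·A_surf·T⁴  ⇒  T⁴ = αS/(ε·4σ).
T⁴ = 0.270·297/(0.57·4·5.67×10⁻⁸) = 6.203×10⁸ K⁴.
T = (6.203×10⁸)^(1/4).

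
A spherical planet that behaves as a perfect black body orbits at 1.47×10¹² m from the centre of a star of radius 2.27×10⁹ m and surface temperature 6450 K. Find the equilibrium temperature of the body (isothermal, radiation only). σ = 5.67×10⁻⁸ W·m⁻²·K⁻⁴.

The star's surface emits σT_*⁴; at distance d the flux is S = σT_*⁴(R_*/d)².
S = 5.67×10⁻⁸·(6450)⁴·(2.27×10⁹/1.47×10¹²)² = 234.0 W/m².
For an isothermal sphere T⁴ = (1−a)S/(4σ) = 1.032×10⁹ K⁴.

T ≈ 179 K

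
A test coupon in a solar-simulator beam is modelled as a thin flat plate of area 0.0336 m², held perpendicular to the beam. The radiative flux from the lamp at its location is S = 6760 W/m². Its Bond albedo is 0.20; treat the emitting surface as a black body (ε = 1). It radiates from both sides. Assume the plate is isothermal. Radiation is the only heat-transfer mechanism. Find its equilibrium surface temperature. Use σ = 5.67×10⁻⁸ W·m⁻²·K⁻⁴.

At equilibrium, absorbed power = emitted power.
Absorbing cross-section = A = 0.03360 m²; emitting surface = 2A = 0.06720 m² (ratio 2).
(1−a)S·A_cross = εσ·A_surf·T⁴  ⇒  T⁴ = (1−a)S/(2σ).
T⁴ = 0.800·6760/(2·5.67×10⁻⁸) = 4.769×10¹⁰ K⁴.
T = (4.769×10¹⁰)^(1/4).

T ≈ 467 K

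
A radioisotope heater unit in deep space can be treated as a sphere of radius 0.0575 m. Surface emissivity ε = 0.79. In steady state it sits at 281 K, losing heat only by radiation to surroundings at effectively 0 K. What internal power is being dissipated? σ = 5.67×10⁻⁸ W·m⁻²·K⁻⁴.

Steady state: P = εσA T⁴.
A = 4πr² = 0.04155 m²; T⁴ = (281)⁴ = 6.235×10⁹ K⁴.
P = 0.79 × 5.67×10⁻⁸ × 0.04155 × 6.235×10⁹.

P ≈ 11.6 W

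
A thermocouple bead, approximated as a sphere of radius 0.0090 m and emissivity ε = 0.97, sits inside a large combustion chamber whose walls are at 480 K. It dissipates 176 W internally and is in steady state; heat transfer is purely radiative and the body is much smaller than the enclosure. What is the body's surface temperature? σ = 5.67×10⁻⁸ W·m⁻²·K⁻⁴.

T ≈ 1340 K

For a small grey body in a large enclosure, net radiated power = εσA(T⁴ − T_w⁴).
Steady state: P = εσA(T⁴ − T_w⁴) with A = 4πr² = 0.001018 m².
T⁴ = P/(εσA) + T_w⁴ = 176/(0.97·5.67×10⁻⁸·0.001018) + (480)⁴
    = 3.144×10¹² + 5.308×10¹⁰ = 3.197×10¹² K⁴.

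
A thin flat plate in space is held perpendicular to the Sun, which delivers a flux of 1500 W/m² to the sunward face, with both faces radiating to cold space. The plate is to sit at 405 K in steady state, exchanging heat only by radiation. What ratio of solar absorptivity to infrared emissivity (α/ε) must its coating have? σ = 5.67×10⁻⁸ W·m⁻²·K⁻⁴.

Balance: αS·A = εσ·2A·T⁴ ⇒ α/ε = 2σT⁴/S.
α/ε = 2·5.67×10⁻⁸·(405)⁴/1500 = 2·5.67×10⁻⁸·2.690×10¹⁰/1500.

α/ε ≈ 2.03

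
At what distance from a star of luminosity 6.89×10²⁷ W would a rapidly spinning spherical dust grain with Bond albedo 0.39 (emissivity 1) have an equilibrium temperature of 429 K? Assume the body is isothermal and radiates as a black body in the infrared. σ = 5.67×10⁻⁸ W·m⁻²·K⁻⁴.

d ≈ 2.09×10¹¹ m

For an isothermal black-emitting sphere, (1−a)S·πr² = σ·4πr²·T⁴ ⇒ S = 4σT⁴/(1−a).
S = 4·5.67×10⁻⁸·(429)⁴/0.610 = 12590 W/m².
Flux falls as S = L/(4πd²), so d = √(L/(4πS)) = √(6.89×10²⁷/(4π·12590)).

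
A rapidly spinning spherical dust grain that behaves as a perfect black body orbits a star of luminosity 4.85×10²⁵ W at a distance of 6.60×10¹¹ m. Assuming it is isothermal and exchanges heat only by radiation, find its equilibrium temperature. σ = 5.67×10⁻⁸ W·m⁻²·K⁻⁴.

T ≈ 79.1 K

First find the stellar flux at distance d: S = L/(4πd²) = 4.85×10²⁵/(4π·(6.60×10¹¹)²) = 8.860 W/m².
For an isothermal sphere, absorbed (1−a)S·πr² = emitted σ·4πr²·T⁴, so T⁴ = (1−a)S/(4σ).
T⁴ = 1.00·8.860/(4·5.67×10⁻⁸) = 3.907×10⁷ K⁴.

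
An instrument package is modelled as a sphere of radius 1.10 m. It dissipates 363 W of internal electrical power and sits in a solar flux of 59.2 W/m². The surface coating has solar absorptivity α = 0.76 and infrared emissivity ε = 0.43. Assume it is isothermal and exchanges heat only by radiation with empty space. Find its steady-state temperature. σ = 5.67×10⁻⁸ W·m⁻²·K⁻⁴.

At steady state, absorbed solar power + internal power = radiated power.
Absorbed: α·S·A_cross = 0.76·59.2·3.801 = 171.0 W (cross-section πr²).
Total input = 171.0 + 363 = 534.0 W.
Radiated: εσ·A_surf·T⁴ with A_surf = 4πr² = 15.21 m².
T⁴ = 534.0/(0.43·5.67×10⁻⁸·15.21) = 1.441×10⁹ K⁴.

T ≈ 195 K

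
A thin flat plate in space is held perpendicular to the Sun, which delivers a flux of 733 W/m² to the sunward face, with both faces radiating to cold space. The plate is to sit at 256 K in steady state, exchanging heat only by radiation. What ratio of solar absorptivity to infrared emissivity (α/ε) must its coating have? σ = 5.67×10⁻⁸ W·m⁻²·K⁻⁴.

Balance: αS·A = εσ·2A·T⁴ ⇒ α/ε = 2σT⁴/S.
α/ε = 2·5.67×10⁻⁸·(256)⁴/733 = 2·5.67×10⁻⁸·4.295×10⁹/733.

α/ε ≈ 0.664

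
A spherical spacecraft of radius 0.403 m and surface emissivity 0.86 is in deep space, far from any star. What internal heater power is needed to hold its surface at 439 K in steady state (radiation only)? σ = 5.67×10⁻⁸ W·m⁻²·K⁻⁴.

P = εσ·4πr²·T⁴.
4πr² = 2.041 m²; T⁴ = 3.714×10¹⁰ K⁴.
P = 0.86·5.67×10⁻⁸·2.041·3.714×10¹⁰.

P ≈ 3700 W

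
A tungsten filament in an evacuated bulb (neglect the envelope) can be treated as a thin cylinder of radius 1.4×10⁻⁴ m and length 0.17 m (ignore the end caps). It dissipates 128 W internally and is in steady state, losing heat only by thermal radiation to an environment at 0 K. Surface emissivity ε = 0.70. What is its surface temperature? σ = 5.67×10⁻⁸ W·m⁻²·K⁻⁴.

Steady state: internal power = radiated power, P = εσA T⁴.
Radiating area A = 2πrL = 1.495×10⁻⁴ m².
T⁴ = P/(εσA) = 128/(0.70·5.67×10⁻⁸·1.495×10⁻⁴) = 2.157×10¹³ K⁴.
T = (2.157×10¹³)^(1/4).

T ≈ 2150 K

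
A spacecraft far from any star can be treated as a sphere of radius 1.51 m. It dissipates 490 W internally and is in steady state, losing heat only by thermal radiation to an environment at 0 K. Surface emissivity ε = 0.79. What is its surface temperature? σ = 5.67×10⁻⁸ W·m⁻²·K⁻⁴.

Steady state: internal power = radiated power, P = εσA T⁴.
Radiating area A = 4πr² = 28.65 m².
T⁴ = P/(εσA) = 490/(0.79·5.67×10⁻⁸·28.65) = 3.818×10⁸ K⁴.
T = (3.818×10⁸)^(1/4).

T ≈ 140 K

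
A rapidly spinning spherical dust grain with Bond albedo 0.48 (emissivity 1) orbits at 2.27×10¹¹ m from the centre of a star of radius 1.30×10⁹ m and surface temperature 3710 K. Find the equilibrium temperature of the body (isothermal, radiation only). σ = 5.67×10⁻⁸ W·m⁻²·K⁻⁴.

The star's surface emits σT_*⁴; at distance d the flux is S = σT_*⁴(R_*/d)².
S = 5.67×10⁻⁸·(3710)⁴·(1.30×10⁹/2.27×10¹¹)² = 352.3 W/m².
For an isothermal sphere T⁴ = (1−a)S/(4σ) = 8.077×10⁸ K⁴.

T ≈ 169 K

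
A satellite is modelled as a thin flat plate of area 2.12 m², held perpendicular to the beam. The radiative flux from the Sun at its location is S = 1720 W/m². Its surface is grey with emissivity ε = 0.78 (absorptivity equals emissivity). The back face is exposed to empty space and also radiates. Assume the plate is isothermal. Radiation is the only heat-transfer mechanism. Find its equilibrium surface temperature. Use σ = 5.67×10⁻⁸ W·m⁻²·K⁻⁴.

At equilibrium, absorbed power = emitted power.
Absorbing cross-section = A = 2.120 m²; emitting surface = 2A = 4.240 m² (ratio 2).
εS·A_cross = εσ·A_surf·T⁴  ⇒  T⁴ = S/(2σ)   (ε cancels).
T⁴ = 1720/(2·5.67×10⁻⁸) = 1.517×10¹⁰ K⁴.
T = (1.517×10¹⁰)^(1/4).

T ≈ 351 K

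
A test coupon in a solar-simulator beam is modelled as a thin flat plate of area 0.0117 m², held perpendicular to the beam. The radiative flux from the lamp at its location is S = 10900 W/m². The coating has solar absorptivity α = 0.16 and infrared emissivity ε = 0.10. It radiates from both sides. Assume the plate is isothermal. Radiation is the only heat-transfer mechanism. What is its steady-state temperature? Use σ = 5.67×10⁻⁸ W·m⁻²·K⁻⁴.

At equilibrium, absorbed power = emitted power.
Absorbing cross-section = A = 0.01170 m²; emitting surface = 2A = 0.02340 m² (ratio 2).
αS·A_cross = εσ·A_surf·T⁴  ⇒  T⁴ = αS/(ε·2σ).
T⁴ = 0.160·10900/(0.10·2·5.67×10⁻⁸) = 1.538×10¹¹ K⁴.
T = (1.538×10¹¹)^(1/4).

T ≈ 626 K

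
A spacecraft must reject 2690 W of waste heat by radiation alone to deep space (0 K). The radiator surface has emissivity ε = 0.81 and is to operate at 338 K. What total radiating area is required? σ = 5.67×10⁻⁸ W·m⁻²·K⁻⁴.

A ≈ 4.49 m²

P = εσA T⁴ ⇒ A = P/(εσT⁴).
T⁴ = 1.305×10¹⁰ K⁴.
A = 2690/(0.81 × 5.67×10⁻⁸ × 1.305×10¹⁰).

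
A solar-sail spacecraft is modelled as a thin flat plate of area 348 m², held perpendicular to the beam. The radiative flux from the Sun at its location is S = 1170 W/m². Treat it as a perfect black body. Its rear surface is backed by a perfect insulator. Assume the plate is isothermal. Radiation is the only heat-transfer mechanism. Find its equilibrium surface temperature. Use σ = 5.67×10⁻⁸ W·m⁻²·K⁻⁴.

T ≈ 379 K

At equilibrium, absorbed power = emitted power.
Absorbing cross-section = A = 348.0 m²; emitting surface = A = 348.0 m² (ratio 1).
S·A_cross = εσ·A_surf·T⁴  ⇒  T⁴ = S/(1σ).
T⁴ = 1.00·1170/(1·5.67×10⁻⁸) = 2.063×10¹⁰ K⁴.
T = (2.063×10¹⁰)^(1/4).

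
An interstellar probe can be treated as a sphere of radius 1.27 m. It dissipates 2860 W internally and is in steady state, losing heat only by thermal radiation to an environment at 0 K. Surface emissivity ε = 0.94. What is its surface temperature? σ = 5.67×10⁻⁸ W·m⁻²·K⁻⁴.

Steady state: internal power = radiated power, P = εσA T⁴.
Radiating area A = 4πr² = 20.27 m².
T⁴ = P/(εσA) = 2860/(0.94·5.67×10⁻⁸·20.27) = 2.648×10⁹ K⁴.
T = (2.648×10⁹)^(1/4).

T ≈ 227 K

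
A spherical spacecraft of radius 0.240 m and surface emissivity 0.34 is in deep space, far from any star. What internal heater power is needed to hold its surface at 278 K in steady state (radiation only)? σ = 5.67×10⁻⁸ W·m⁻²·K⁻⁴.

P = εσ·4πr²·T⁴.
4πr² = 0.7238 m²; T⁴ = 5.973×10⁹ K⁴.
P = 0.34·5.67×10⁻⁸·0.7238·5.973×10⁹.

P ≈ 83.3 W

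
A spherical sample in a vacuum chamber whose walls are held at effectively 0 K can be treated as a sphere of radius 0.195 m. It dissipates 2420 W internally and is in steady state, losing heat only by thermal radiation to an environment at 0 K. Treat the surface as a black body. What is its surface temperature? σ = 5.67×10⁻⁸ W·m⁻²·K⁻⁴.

T ≈ 547 K

Steady state: internal power = radiated power, P = εσA T⁴.
Radiating area A = 4πr² = 0.4778 m².
T⁴ = P/(εσA) = 2420/(1.0·5.67×10⁻⁸·0.4778) = 8.932×10¹⁰ K⁴.
T = (8.932×10¹⁰)^(1/4).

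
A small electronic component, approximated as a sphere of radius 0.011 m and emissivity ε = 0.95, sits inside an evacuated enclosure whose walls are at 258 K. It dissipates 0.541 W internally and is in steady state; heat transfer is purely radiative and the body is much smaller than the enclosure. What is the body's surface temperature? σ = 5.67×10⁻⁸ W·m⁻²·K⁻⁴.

For a small grey body in a large enclosure, net radiated power = εσA(T⁴ − T_w⁴).
Steady state: P = εσA(T⁴ − T_w⁴) with A = 4πr² = 0.001521 m².
T⁴ = P/(εσA) + T_w⁴ = 0.541/(0.95·5.67×10⁻⁸·0.001521) + (258)⁴
    = 6.605×10⁹ + 4.431×10⁹ = 1.104×10¹⁰ K⁴.

T ≈ 324 K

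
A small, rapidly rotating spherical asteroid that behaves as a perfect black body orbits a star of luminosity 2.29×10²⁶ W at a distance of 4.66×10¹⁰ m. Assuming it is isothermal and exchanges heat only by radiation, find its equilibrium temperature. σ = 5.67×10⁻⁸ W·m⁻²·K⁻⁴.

First find the stellar flux at distance d: S = L/(4πd²) = 2.29×10²⁶/(4π·(4.66×10¹⁰)²) = 8392 W/m².
For an isothermal sphere, absorbed (1−a)S·πr² = emitted σ·4πr²·T⁴, so T⁴ = (1−a)S/(4σ).
T⁴ = 1.00·8392/(4·5.67×10⁻⁸) = 3.700×10¹⁰ K⁴.

T ≈ 439 K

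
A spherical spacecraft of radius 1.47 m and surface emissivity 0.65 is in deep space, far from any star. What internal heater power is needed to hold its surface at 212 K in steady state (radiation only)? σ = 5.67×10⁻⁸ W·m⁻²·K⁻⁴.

P ≈ 2020 W

P = εσ·4πr²·T⁴.
4πr² = 27.15 m²; T⁴ = 2.020×10⁹ K⁴.
P = 0.65·5.67×10⁻⁸·27.15·2.020×10⁹.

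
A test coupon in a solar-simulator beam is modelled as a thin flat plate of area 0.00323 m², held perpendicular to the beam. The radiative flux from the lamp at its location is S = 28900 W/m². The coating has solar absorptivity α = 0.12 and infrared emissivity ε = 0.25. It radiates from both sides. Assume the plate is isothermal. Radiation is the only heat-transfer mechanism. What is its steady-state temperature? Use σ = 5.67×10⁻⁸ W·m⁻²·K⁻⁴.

T ≈ 591 K

At equilibrium, absorbed power = emitted power.
Absorbing cross-section = A = 0.003230 m²; emitting surface = 2A = 0.006460 m² (ratio 2).
αS·A_cross = εσ·A_surf·T⁴  ⇒  T⁴ = αS/(ε·2σ).
T⁴ = 0.120·28900/(0.25·2·5.67×10⁻⁸) = 1.223×10¹¹ K⁴.
T = (1.223×10¹¹)^(1/4).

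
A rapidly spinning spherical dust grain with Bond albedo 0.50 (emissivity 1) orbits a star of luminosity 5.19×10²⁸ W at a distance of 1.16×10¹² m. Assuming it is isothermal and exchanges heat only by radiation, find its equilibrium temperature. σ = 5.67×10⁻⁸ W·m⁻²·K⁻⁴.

T ≈ 287 K

First find the stellar flux at distance d: S = L/(4πd²) = 5.19×10²⁸/(4π·(1.16×10¹²)²) = 3069 W/m².
For an isothermal sphere, absorbed (1−a)S·πr² = emitted σ·4πr²·T⁴, so T⁴ = (1−a)S/(4σ).
T⁴ = 0.500·3069/(4·5.67×10⁻⁸) = 6.767×10⁹ K⁴.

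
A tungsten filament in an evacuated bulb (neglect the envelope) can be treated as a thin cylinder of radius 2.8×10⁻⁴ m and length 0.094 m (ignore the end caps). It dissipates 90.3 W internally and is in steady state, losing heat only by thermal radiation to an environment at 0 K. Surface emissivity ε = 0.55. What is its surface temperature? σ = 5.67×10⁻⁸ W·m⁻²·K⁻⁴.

T ≈ 2050 K

Steady state: internal power = radiated power, P = εσA T⁴.
Radiating area A = 2πrL = 1.654×10⁻⁴ m².
T⁴ = P/(εσA) = 90.3/(0.55·5.67×10⁻⁸·1.654×10⁻⁴) = 1.751×10¹³ K⁴.
T = (1.751×10¹³)^(1/4).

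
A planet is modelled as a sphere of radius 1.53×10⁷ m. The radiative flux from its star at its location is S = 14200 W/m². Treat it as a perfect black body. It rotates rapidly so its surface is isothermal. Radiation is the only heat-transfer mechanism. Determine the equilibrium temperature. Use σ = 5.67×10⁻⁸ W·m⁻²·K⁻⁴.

T ≈ 500 K

At equilibrium, absorbed power = emitted power.
Absorbing cross-section = πr² = 7.354×10¹⁴ m²; emitting surface = 4πr² = 2.942×10¹⁵ m² (ratio 4).
S·A_cross = εσ·A_surf·T⁴  ⇒  T⁴ = S/(4σ).
T⁴ = 1.00·14200/(4·5.67×10⁻⁸) = 6.261×10¹⁰ K⁴.
T = (6.261×10¹⁰)^(1/4).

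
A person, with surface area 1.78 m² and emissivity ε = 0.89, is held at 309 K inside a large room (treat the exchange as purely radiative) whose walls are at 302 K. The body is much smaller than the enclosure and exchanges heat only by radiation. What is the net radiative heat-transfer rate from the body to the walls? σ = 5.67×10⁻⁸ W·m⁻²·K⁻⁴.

For a small grey body in a large enclosure: P_net = εσA(T_body⁴ − T_wall⁴).
A = 1.78 m²; T_body⁴ − T_wall⁴ = 9.117×10⁹ − 8.318×10⁹ = 7.985×10⁸ K⁴.
|P_net| = 0.89·5.67×10⁻⁸·1.780·7.985×10⁸.

P_net ≈ 71.7 W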